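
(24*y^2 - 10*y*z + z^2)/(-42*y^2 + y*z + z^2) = (-4*y + z)/(7*y + z)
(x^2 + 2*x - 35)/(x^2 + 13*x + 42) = (x - 5)/(x + 6)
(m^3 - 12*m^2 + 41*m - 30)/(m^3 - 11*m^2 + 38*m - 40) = (m^2 - 7*m + 6)/(m^2 - 6*m + 8)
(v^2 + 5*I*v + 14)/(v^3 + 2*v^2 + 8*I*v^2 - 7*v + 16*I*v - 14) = (v - 2*I)/(v^2 + v*(2 + I) + 2*I)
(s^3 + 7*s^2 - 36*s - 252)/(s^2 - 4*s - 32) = (-s^3 - 7*s^2 + 36*s + 252)/(-s^2 + 4*s + 32)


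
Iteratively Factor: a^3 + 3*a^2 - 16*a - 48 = (a + 3)*(a^2 - 16) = (a - 4)*(a + 3)*(a + 4)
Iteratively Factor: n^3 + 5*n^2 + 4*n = (n)*(n^2 + 5*n + 4) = n*(n + 4)*(n + 1)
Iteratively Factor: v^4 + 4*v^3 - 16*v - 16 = (v + 2)*(v^3 + 2*v^2 - 4*v - 8) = (v + 2)^2*(v^2 - 4) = (v - 2)*(v + 2)^2*(v + 2)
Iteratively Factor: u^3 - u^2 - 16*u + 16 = (u + 4)*(u^2 - 5*u + 4) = (u - 4)*(u + 4)*(u - 1)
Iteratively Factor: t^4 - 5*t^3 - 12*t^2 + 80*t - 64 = (t + 4)*(t^3 - 9*t^2 + 24*t - 16) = (t - 4)*(t + 4)*(t^2 - 5*t + 4) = (t - 4)*(t - 1)*(t + 4)*(t - 4)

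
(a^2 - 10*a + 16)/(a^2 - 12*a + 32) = (a - 2)/(a - 4)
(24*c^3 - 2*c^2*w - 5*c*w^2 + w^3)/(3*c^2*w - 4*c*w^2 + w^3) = (-8*c^2 - 2*c*w + w^2)/(w*(-c + w))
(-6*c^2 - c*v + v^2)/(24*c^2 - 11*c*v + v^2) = (2*c + v)/(-8*c + v)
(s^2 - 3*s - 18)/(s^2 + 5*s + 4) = (s^2 - 3*s - 18)/(s^2 + 5*s + 4)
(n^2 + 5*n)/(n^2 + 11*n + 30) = n/(n + 6)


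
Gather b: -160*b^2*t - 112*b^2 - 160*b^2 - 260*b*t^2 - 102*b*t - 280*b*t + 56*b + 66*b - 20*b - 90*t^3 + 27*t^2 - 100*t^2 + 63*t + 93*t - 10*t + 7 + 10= b^2*(-160*t - 272) + b*(-260*t^2 - 382*t + 102) - 90*t^3 - 73*t^2 + 146*t + 17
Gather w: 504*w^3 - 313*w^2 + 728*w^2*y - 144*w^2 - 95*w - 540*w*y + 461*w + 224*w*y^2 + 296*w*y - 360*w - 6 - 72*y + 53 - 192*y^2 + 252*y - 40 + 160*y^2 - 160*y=504*w^3 + w^2*(728*y - 457) + w*(224*y^2 - 244*y + 6) - 32*y^2 + 20*y + 7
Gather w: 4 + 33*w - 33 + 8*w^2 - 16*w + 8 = 8*w^2 + 17*w - 21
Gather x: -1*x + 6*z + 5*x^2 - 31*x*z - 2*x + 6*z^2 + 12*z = 5*x^2 + x*(-31*z - 3) + 6*z^2 + 18*z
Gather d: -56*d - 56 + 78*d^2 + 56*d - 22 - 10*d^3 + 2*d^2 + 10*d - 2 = -10*d^3 + 80*d^2 + 10*d - 80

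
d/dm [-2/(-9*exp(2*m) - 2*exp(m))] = 4*(-9*exp(m) - 1)*exp(-m)/(9*exp(m) + 2)^2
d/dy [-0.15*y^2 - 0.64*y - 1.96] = -0.3*y - 0.64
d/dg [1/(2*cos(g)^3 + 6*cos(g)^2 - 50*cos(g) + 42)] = (3*cos(g)^2 + 6*cos(g) - 25)*sin(g)/(2*(cos(g)^3 + 3*cos(g)^2 - 25*cos(g) + 21)^2)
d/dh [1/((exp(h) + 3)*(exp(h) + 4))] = (-2*exp(h) - 7)*exp(h)/(exp(4*h) + 14*exp(3*h) + 73*exp(2*h) + 168*exp(h) + 144)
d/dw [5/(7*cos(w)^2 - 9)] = 140*sin(2*w)/(11 - 7*cos(2*w))^2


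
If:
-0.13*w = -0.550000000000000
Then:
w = 4.23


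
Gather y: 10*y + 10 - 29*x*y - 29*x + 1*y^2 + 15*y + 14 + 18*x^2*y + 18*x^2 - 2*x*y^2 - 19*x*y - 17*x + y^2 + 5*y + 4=18*x^2 - 46*x + y^2*(2 - 2*x) + y*(18*x^2 - 48*x + 30) + 28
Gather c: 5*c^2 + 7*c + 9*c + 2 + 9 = 5*c^2 + 16*c + 11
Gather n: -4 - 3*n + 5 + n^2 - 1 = n^2 - 3*n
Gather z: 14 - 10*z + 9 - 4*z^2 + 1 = -4*z^2 - 10*z + 24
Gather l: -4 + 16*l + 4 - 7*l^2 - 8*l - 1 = -7*l^2 + 8*l - 1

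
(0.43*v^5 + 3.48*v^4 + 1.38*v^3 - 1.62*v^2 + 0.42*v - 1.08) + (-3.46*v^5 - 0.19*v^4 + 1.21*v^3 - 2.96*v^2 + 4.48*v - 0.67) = -3.03*v^5 + 3.29*v^4 + 2.59*v^3 - 4.58*v^2 + 4.9*v - 1.75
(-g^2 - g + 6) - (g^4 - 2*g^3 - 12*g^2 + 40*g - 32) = -g^4 + 2*g^3 + 11*g^2 - 41*g + 38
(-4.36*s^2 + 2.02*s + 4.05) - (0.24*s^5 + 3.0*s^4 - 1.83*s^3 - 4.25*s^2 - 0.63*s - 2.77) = -0.24*s^5 - 3.0*s^4 + 1.83*s^3 - 0.11*s^2 + 2.65*s + 6.82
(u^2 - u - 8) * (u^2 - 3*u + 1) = u^4 - 4*u^3 - 4*u^2 + 23*u - 8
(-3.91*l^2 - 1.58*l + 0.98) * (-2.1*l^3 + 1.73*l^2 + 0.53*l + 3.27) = 8.211*l^5 - 3.4463*l^4 - 6.8637*l^3 - 11.9277*l^2 - 4.6472*l + 3.2046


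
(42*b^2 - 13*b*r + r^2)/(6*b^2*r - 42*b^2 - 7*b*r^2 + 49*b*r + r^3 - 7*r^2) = (-7*b + r)/(-b*r + 7*b + r^2 - 7*r)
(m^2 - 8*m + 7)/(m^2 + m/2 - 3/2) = 2*(m - 7)/(2*m + 3)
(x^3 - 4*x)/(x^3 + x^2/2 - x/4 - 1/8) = 8*x*(x^2 - 4)/(8*x^3 + 4*x^2 - 2*x - 1)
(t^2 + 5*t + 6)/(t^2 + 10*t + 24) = (t^2 + 5*t + 6)/(t^2 + 10*t + 24)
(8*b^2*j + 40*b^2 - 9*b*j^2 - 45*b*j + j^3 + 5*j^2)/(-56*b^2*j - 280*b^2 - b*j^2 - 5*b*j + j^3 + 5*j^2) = (-b + j)/(7*b + j)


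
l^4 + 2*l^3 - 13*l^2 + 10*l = l*(l - 2)*(l - 1)*(l + 5)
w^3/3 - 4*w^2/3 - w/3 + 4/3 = (w/3 + 1/3)*(w - 4)*(w - 1)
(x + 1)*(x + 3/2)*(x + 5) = x^3 + 15*x^2/2 + 14*x + 15/2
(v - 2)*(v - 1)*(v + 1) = v^3 - 2*v^2 - v + 2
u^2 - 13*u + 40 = (u - 8)*(u - 5)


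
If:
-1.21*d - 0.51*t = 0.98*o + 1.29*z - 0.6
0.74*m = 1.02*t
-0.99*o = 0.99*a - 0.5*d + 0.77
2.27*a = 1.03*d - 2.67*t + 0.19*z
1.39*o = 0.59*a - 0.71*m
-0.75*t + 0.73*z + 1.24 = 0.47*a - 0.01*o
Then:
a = 0.24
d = 1.71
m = 0.51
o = -0.16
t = 0.37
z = -1.16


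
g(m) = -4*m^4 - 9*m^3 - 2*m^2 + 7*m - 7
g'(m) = -16*m^3 - 27*m^2 - 4*m + 7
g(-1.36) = -11.26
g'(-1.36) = 2.75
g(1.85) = -104.73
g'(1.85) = -194.11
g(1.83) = -100.90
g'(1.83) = -188.80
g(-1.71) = -14.02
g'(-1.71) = 14.89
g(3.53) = -1024.19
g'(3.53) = -1047.36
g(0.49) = -5.34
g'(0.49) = -3.33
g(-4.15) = -613.69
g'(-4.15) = 702.17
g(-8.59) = -16288.88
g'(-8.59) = 8190.52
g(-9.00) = -19915.00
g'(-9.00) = 9520.00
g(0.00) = -7.00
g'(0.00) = 7.00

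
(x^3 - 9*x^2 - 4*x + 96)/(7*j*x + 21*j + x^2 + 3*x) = (x^2 - 12*x + 32)/(7*j + x)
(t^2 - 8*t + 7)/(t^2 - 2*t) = (t^2 - 8*t + 7)/(t*(t - 2))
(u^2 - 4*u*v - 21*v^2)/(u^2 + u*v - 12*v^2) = (u^2 - 4*u*v - 21*v^2)/(u^2 + u*v - 12*v^2)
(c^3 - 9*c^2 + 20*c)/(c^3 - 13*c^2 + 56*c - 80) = c/(c - 4)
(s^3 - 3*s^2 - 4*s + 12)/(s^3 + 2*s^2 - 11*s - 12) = (s^2 - 4)/(s^2 + 5*s + 4)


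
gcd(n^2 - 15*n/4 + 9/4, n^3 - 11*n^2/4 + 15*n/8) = 1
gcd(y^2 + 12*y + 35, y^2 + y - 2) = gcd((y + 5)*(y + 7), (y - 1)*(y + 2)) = 1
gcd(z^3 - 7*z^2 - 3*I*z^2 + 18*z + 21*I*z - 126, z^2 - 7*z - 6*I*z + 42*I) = z^2 + z*(-7 - 6*I) + 42*I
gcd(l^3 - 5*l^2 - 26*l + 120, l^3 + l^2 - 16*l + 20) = l + 5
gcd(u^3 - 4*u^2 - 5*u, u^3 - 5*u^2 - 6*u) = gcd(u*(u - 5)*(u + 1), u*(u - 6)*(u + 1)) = u^2 + u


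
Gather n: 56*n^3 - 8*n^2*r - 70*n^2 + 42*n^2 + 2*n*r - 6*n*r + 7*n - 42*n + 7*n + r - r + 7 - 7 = 56*n^3 + n^2*(-8*r - 28) + n*(-4*r - 28)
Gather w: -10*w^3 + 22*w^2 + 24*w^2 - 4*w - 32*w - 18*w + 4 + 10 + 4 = -10*w^3 + 46*w^2 - 54*w + 18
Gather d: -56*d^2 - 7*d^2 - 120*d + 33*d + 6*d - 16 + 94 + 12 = -63*d^2 - 81*d + 90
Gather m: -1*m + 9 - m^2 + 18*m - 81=-m^2 + 17*m - 72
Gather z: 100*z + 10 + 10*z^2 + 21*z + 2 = 10*z^2 + 121*z + 12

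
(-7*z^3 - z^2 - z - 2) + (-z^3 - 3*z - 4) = -8*z^3 - z^2 - 4*z - 6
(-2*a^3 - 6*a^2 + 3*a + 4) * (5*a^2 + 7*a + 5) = -10*a^5 - 44*a^4 - 37*a^3 + 11*a^2 + 43*a + 20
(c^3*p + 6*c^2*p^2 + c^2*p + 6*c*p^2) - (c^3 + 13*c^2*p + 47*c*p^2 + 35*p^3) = c^3*p - c^3 + 6*c^2*p^2 - 12*c^2*p - 41*c*p^2 - 35*p^3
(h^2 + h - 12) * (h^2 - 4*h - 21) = h^4 - 3*h^3 - 37*h^2 + 27*h + 252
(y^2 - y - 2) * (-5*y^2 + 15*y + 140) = -5*y^4 + 20*y^3 + 135*y^2 - 170*y - 280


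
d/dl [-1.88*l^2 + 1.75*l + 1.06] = 1.75 - 3.76*l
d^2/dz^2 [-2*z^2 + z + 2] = -4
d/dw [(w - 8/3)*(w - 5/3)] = 2*w - 13/3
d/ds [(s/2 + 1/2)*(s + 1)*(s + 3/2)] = (s + 1)*(3*s + 4)/2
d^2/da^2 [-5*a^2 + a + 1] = -10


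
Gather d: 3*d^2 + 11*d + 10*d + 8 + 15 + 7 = 3*d^2 + 21*d + 30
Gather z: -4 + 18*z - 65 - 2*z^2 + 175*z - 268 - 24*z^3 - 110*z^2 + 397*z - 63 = -24*z^3 - 112*z^2 + 590*z - 400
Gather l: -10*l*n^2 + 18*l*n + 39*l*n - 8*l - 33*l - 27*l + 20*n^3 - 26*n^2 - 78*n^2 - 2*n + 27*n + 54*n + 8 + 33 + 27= l*(-10*n^2 + 57*n - 68) + 20*n^3 - 104*n^2 + 79*n + 68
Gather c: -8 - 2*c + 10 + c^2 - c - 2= c^2 - 3*c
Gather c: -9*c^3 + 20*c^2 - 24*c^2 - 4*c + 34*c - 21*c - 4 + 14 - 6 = -9*c^3 - 4*c^2 + 9*c + 4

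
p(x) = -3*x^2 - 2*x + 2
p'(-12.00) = 70.00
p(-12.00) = -406.00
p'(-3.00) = 16.00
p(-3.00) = -19.00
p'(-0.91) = 3.46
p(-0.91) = 1.34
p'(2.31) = -15.86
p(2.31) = -18.63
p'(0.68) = -6.08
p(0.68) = -0.75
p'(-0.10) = -1.40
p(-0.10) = 2.17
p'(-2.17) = 11.02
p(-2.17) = -7.79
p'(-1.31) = 5.86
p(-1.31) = -0.53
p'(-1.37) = 6.22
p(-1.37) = -0.89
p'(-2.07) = 10.42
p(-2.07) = -6.71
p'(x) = -6*x - 2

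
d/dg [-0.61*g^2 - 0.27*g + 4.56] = -1.22*g - 0.27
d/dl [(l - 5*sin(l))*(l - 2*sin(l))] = -7*l*cos(l) + 2*l - 7*sin(l) + 10*sin(2*l)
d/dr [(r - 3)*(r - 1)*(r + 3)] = 3*r^2 - 2*r - 9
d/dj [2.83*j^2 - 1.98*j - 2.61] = 5.66*j - 1.98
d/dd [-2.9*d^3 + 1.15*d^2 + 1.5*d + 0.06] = -8.7*d^2 + 2.3*d + 1.5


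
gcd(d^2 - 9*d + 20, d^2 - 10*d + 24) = d - 4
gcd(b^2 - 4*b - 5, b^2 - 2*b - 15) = b - 5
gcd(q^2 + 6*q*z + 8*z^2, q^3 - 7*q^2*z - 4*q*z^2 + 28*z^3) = q + 2*z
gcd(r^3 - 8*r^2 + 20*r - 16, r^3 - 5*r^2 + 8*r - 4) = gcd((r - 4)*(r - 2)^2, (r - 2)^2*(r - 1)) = r^2 - 4*r + 4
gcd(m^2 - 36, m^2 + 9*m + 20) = 1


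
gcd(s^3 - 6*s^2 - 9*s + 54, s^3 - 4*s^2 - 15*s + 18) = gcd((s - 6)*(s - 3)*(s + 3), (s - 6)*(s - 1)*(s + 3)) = s^2 - 3*s - 18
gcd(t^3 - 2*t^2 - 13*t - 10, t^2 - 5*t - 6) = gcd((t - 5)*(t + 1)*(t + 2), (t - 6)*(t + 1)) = t + 1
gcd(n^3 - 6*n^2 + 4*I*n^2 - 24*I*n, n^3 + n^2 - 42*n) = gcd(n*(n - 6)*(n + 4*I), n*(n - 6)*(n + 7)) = n^2 - 6*n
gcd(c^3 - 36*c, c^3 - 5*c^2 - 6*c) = c^2 - 6*c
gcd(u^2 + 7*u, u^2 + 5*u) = u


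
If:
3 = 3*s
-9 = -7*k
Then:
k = 9/7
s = 1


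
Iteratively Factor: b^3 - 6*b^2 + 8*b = (b)*(b^2 - 6*b + 8) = b*(b - 4)*(b - 2)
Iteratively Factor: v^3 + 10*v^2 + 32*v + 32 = (v + 2)*(v^2 + 8*v + 16) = (v + 2)*(v + 4)*(v + 4)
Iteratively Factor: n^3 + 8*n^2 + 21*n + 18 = (n + 3)*(n^2 + 5*n + 6) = (n + 3)^2*(n + 2)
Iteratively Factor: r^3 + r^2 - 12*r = (r + 4)*(r^2 - 3*r) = r*(r + 4)*(r - 3)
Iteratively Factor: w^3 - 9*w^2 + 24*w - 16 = (w - 4)*(w^2 - 5*w + 4) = (w - 4)*(w - 1)*(w - 4)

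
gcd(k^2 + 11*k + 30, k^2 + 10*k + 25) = k + 5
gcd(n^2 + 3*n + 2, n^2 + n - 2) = n + 2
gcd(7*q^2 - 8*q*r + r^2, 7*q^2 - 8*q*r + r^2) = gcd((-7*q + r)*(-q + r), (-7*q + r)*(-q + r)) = 7*q^2 - 8*q*r + r^2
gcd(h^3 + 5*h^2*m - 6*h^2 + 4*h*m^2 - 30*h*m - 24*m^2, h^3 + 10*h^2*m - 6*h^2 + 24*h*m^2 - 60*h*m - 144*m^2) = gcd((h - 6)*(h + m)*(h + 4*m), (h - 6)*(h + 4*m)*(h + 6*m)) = h^2 + 4*h*m - 6*h - 24*m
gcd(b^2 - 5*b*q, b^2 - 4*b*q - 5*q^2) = -b + 5*q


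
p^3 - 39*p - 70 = (p - 7)*(p + 2)*(p + 5)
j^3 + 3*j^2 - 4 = (j - 1)*(j + 2)^2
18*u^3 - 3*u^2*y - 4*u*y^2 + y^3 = (-3*u + y)^2*(2*u + y)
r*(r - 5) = r^2 - 5*r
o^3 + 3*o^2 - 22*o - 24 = (o - 4)*(o + 1)*(o + 6)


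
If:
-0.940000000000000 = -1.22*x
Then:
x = 0.77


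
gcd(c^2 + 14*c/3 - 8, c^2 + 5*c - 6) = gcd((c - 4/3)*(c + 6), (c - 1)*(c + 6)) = c + 6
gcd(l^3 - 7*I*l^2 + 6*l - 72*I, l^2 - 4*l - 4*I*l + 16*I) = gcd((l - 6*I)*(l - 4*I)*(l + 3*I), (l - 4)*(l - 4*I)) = l - 4*I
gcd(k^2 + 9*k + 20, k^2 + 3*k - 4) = k + 4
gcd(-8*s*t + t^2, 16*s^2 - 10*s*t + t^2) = 8*s - t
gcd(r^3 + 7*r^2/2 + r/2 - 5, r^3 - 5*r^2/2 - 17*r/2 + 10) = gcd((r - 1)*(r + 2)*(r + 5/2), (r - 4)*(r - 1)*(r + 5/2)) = r^2 + 3*r/2 - 5/2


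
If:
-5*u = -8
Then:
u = 8/5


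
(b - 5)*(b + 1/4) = b^2 - 19*b/4 - 5/4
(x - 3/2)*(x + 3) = x^2 + 3*x/2 - 9/2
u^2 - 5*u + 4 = (u - 4)*(u - 1)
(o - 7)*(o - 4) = o^2 - 11*o + 28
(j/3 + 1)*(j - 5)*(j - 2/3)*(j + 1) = j^4/3 - 5*j^3/9 - 49*j^2/9 - 11*j/9 + 10/3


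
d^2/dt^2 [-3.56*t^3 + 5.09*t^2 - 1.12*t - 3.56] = 10.18 - 21.36*t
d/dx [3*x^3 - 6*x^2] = 3*x*(3*x - 4)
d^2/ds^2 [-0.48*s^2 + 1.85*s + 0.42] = -0.960000000000000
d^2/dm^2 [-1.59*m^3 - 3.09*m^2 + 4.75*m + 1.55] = -9.54*m - 6.18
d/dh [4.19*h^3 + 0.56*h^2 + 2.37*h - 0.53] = 12.57*h^2 + 1.12*h + 2.37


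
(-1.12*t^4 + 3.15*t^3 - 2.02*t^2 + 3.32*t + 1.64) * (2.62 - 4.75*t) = 5.32*t^5 - 17.8969*t^4 + 17.848*t^3 - 21.0624*t^2 + 0.9084*t + 4.2968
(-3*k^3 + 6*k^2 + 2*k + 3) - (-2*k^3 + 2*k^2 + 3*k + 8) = -k^3 + 4*k^2 - k - 5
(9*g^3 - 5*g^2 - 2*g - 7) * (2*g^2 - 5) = 18*g^5 - 10*g^4 - 49*g^3 + 11*g^2 + 10*g + 35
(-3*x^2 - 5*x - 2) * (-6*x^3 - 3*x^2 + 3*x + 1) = 18*x^5 + 39*x^4 + 18*x^3 - 12*x^2 - 11*x - 2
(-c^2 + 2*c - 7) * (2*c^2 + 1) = -2*c^4 + 4*c^3 - 15*c^2 + 2*c - 7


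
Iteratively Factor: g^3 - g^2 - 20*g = (g - 5)*(g^2 + 4*g) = (g - 5)*(g + 4)*(g)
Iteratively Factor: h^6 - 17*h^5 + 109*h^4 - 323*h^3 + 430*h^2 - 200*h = (h - 1)*(h^5 - 16*h^4 + 93*h^3 - 230*h^2 + 200*h) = (h - 4)*(h - 1)*(h^4 - 12*h^3 + 45*h^2 - 50*h) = (h - 4)*(h - 2)*(h - 1)*(h^3 - 10*h^2 + 25*h) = (h - 5)*(h - 4)*(h - 2)*(h - 1)*(h^2 - 5*h) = (h - 5)^2*(h - 4)*(h - 2)*(h - 1)*(h)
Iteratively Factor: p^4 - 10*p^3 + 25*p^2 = (p)*(p^3 - 10*p^2 + 25*p) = p*(p - 5)*(p^2 - 5*p) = p*(p - 5)^2*(p)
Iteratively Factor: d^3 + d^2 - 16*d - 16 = (d + 1)*(d^2 - 16) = (d - 4)*(d + 1)*(d + 4)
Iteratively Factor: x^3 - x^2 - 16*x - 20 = (x + 2)*(x^2 - 3*x - 10) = (x - 5)*(x + 2)*(x + 2)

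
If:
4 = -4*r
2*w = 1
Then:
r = -1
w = 1/2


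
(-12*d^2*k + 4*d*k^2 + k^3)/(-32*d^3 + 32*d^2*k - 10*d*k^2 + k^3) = k*(6*d + k)/(16*d^2 - 8*d*k + k^2)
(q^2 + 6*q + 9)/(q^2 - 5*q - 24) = (q + 3)/(q - 8)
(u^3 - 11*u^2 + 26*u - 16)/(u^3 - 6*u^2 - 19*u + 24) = (u - 2)/(u + 3)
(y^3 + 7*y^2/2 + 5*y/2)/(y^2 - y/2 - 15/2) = y*(y + 1)/(y - 3)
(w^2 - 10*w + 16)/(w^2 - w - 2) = (w - 8)/(w + 1)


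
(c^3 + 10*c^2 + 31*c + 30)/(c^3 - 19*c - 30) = (c + 5)/(c - 5)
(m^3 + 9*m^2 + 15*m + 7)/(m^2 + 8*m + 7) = m + 1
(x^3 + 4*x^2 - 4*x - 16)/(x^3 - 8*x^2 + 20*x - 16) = (x^2 + 6*x + 8)/(x^2 - 6*x + 8)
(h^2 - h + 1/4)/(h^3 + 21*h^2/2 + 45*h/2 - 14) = (h - 1/2)/(h^2 + 11*h + 28)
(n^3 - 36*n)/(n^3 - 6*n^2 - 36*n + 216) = n/(n - 6)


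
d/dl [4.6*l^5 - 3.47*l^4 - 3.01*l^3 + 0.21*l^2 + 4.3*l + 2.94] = 23.0*l^4 - 13.88*l^3 - 9.03*l^2 + 0.42*l + 4.3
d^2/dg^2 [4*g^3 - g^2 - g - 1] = 24*g - 2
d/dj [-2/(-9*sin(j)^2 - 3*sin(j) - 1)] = -6*(6*sin(j) + 1)*cos(j)/(9*sin(j)^2 + 3*sin(j) + 1)^2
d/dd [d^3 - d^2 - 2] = d*(3*d - 2)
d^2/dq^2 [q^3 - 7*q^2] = 6*q - 14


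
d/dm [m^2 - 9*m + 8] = 2*m - 9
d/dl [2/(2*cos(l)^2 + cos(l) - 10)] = 2*(4*cos(l) + 1)*sin(l)/(cos(l) + cos(2*l) - 9)^2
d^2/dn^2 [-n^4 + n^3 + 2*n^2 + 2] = -12*n^2 + 6*n + 4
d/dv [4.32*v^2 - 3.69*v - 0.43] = 8.64*v - 3.69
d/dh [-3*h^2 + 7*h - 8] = 7 - 6*h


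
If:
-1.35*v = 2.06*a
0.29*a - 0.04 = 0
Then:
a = 0.14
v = -0.21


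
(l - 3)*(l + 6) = l^2 + 3*l - 18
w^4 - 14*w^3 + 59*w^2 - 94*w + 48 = (w - 8)*(w - 3)*(w - 2)*(w - 1)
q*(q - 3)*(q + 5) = q^3 + 2*q^2 - 15*q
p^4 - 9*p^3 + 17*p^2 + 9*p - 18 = (p - 6)*(p - 3)*(p - 1)*(p + 1)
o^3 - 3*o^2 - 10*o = o*(o - 5)*(o + 2)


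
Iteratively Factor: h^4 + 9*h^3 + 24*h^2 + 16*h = (h + 1)*(h^3 + 8*h^2 + 16*h) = (h + 1)*(h + 4)*(h^2 + 4*h) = h*(h + 1)*(h + 4)*(h + 4)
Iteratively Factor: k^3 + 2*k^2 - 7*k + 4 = (k + 4)*(k^2 - 2*k + 1) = (k - 1)*(k + 4)*(k - 1)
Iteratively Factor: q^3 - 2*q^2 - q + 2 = (q - 1)*(q^2 - q - 2) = (q - 1)*(q + 1)*(q - 2)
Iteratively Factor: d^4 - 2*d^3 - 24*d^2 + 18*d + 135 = (d + 3)*(d^3 - 5*d^2 - 9*d + 45) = (d - 3)*(d + 3)*(d^2 - 2*d - 15) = (d - 3)*(d + 3)^2*(d - 5)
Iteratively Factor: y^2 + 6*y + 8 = (y + 2)*(y + 4)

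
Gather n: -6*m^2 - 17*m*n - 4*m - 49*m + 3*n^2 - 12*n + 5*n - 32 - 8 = -6*m^2 - 53*m + 3*n^2 + n*(-17*m - 7) - 40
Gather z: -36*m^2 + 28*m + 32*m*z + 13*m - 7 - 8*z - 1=-36*m^2 + 41*m + z*(32*m - 8) - 8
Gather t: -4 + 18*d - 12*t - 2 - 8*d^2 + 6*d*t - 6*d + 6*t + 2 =-8*d^2 + 12*d + t*(6*d - 6) - 4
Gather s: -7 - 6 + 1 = -12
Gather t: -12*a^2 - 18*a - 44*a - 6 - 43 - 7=-12*a^2 - 62*a - 56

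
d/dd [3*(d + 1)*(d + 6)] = 6*d + 21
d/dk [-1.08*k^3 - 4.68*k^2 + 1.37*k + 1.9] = -3.24*k^2 - 9.36*k + 1.37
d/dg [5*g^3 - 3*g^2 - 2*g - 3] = 15*g^2 - 6*g - 2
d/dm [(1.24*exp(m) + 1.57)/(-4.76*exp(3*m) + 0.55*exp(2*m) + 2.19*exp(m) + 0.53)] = (11.8048*exp(3*m) + 21.7376*exp(2*m) - 1.727*exp(m) - 2.7811)*exp(m)/(22.6576*exp(6*m) - 5.236*exp(5*m) - 20.5463*exp(4*m) - 2.6366*exp(3*m) + 5.3791*exp(2*m) + 2.3214*exp(m) + 0.2809)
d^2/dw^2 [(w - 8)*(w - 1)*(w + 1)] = 6*w - 16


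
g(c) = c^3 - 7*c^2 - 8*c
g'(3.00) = -23.00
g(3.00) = -60.00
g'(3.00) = -23.00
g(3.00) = -60.00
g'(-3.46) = 76.35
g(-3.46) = -97.54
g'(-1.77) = 26.18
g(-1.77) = -13.32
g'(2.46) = -24.29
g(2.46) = -47.15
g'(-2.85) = 56.27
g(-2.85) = -57.21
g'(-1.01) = 9.20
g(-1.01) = -0.09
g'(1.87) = -23.69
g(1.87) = -32.90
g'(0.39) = -13.00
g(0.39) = -4.13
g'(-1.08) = 10.62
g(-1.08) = -0.78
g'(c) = 3*c^2 - 14*c - 8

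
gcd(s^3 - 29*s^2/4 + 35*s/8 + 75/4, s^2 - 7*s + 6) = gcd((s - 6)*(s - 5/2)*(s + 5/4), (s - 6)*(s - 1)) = s - 6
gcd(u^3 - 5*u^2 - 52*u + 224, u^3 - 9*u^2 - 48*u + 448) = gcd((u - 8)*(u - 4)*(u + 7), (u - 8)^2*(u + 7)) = u^2 - u - 56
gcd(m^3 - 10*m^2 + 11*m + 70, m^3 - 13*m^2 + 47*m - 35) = m^2 - 12*m + 35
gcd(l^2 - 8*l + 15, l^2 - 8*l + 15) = l^2 - 8*l + 15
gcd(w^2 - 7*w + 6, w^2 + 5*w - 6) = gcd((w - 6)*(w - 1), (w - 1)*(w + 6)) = w - 1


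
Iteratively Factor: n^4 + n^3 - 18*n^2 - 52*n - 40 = (n + 2)*(n^3 - n^2 - 16*n - 20) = (n + 2)^2*(n^2 - 3*n - 10) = (n - 5)*(n + 2)^2*(n + 2)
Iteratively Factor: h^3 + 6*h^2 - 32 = (h - 2)*(h^2 + 8*h + 16) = (h - 2)*(h + 4)*(h + 4)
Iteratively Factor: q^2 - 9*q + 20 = (q - 5)*(q - 4)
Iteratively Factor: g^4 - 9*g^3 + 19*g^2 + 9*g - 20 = (g - 4)*(g^3 - 5*g^2 - g + 5) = (g - 5)*(g - 4)*(g^2 - 1) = (g - 5)*(g - 4)*(g + 1)*(g - 1)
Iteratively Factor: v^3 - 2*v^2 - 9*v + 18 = (v - 2)*(v^2 - 9) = (v - 2)*(v + 3)*(v - 3)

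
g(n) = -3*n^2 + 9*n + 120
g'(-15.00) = 99.00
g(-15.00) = -690.00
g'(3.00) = -9.00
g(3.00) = 120.00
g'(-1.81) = 19.86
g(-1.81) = 93.88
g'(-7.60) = 54.60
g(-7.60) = -121.68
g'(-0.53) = 12.18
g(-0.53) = 114.39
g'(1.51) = -0.06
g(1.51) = 126.75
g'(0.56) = 5.64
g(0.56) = 124.10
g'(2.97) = -8.82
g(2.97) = 120.27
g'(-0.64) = 12.84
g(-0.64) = 113.01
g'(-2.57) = 24.42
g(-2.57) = 77.06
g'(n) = 9 - 6*n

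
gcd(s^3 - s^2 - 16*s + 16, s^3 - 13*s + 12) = s^2 + 3*s - 4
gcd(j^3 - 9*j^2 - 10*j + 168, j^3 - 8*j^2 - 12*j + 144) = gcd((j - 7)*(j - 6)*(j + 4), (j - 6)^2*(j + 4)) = j^2 - 2*j - 24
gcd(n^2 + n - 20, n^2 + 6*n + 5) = n + 5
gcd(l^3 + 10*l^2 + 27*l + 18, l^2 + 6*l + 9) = l + 3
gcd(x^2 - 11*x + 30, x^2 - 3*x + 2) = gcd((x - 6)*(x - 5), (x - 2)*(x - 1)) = 1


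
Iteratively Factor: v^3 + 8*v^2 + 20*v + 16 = (v + 2)*(v^2 + 6*v + 8) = (v + 2)^2*(v + 4)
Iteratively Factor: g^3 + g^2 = (g)*(g^2 + g) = g^2*(g + 1)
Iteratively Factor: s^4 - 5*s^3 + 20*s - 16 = (s - 2)*(s^3 - 3*s^2 - 6*s + 8) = (s - 4)*(s - 2)*(s^2 + s - 2) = (s - 4)*(s - 2)*(s + 2)*(s - 1)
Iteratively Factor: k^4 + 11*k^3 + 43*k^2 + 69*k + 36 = (k + 3)*(k^3 + 8*k^2 + 19*k + 12) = (k + 1)*(k + 3)*(k^2 + 7*k + 12) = (k + 1)*(k + 3)*(k + 4)*(k + 3)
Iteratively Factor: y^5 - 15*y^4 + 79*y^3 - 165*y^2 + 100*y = (y - 4)*(y^4 - 11*y^3 + 35*y^2 - 25*y) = (y - 5)*(y - 4)*(y^3 - 6*y^2 + 5*y) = (y - 5)*(y - 4)*(y - 1)*(y^2 - 5*y) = y*(y - 5)*(y - 4)*(y - 1)*(y - 5)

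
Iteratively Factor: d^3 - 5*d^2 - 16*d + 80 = (d - 4)*(d^2 - d - 20) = (d - 5)*(d - 4)*(d + 4)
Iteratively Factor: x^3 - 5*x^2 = (x)*(x^2 - 5*x) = x^2*(x - 5)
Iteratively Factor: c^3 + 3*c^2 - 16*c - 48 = (c + 4)*(c^2 - c - 12) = (c + 3)*(c + 4)*(c - 4)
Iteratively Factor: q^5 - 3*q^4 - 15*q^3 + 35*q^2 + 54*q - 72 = (q + 2)*(q^4 - 5*q^3 - 5*q^2 + 45*q - 36) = (q + 2)*(q + 3)*(q^3 - 8*q^2 + 19*q - 12) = (q - 3)*(q + 2)*(q + 3)*(q^2 - 5*q + 4) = (q - 4)*(q - 3)*(q + 2)*(q + 3)*(q - 1)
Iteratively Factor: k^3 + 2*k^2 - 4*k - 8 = (k + 2)*(k^2 - 4) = (k + 2)^2*(k - 2)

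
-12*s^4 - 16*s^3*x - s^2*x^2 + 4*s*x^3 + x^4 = (-2*s + x)*(s + x)*(2*s + x)*(3*s + x)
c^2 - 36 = (c - 6)*(c + 6)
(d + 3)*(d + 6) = d^2 + 9*d + 18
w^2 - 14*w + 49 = (w - 7)^2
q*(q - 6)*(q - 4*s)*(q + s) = q^4 - 3*q^3*s - 6*q^3 - 4*q^2*s^2 + 18*q^2*s + 24*q*s^2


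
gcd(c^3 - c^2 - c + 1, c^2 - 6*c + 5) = c - 1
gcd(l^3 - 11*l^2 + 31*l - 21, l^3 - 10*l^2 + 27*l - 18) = l^2 - 4*l + 3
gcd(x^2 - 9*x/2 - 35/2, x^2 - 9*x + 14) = x - 7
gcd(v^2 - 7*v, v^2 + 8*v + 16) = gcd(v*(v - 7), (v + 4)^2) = 1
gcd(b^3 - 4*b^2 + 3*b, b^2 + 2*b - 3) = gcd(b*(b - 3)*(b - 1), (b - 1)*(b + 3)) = b - 1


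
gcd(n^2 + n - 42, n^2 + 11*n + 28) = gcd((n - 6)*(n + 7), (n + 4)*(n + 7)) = n + 7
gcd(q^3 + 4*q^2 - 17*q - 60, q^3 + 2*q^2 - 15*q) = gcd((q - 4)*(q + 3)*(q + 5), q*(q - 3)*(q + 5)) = q + 5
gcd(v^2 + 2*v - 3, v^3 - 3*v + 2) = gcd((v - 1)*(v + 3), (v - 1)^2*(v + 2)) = v - 1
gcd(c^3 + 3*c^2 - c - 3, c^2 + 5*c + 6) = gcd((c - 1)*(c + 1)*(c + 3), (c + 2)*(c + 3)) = c + 3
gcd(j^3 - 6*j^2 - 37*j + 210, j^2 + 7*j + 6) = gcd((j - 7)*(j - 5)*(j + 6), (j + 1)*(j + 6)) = j + 6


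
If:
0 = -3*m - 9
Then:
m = -3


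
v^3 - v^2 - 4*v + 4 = (v - 2)*(v - 1)*(v + 2)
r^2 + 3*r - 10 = (r - 2)*(r + 5)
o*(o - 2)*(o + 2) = o^3 - 4*o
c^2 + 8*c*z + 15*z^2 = (c + 3*z)*(c + 5*z)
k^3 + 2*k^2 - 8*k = k*(k - 2)*(k + 4)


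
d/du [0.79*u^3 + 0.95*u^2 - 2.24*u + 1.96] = 2.37*u^2 + 1.9*u - 2.24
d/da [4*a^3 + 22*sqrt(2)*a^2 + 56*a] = 12*a^2 + 44*sqrt(2)*a + 56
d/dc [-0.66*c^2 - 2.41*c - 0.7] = -1.32*c - 2.41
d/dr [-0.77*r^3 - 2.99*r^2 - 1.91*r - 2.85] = -2.31*r^2 - 5.98*r - 1.91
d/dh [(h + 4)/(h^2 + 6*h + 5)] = (h^2 + 6*h - 2*(h + 3)*(h + 4) + 5)/(h^2 + 6*h + 5)^2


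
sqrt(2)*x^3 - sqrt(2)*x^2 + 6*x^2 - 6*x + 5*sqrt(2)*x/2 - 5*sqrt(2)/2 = (x - 1)*(x + 5*sqrt(2)/2)*(sqrt(2)*x + 1)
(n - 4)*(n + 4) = n^2 - 16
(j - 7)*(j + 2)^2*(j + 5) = j^4 + 2*j^3 - 39*j^2 - 148*j - 140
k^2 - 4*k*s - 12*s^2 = (k - 6*s)*(k + 2*s)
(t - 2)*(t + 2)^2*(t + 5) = t^4 + 7*t^3 + 6*t^2 - 28*t - 40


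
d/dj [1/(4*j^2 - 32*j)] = (4 - j)/(2*j^2*(j - 8)^2)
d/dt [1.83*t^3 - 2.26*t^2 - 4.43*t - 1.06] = 5.49*t^2 - 4.52*t - 4.43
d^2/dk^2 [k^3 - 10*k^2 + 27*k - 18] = 6*k - 20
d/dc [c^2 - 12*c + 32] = 2*c - 12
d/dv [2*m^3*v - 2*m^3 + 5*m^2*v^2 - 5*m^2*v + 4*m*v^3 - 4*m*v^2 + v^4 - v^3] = 2*m^3 + 10*m^2*v - 5*m^2 + 12*m*v^2 - 8*m*v + 4*v^3 - 3*v^2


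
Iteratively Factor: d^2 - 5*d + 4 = (d - 4)*(d - 1)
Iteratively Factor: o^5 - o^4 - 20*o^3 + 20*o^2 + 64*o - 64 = (o - 1)*(o^4 - 20*o^2 + 64) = (o - 2)*(o - 1)*(o^3 + 2*o^2 - 16*o - 32) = (o - 2)*(o - 1)*(o + 2)*(o^2 - 16) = (o - 4)*(o - 2)*(o - 1)*(o + 2)*(o + 4)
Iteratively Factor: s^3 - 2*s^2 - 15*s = (s)*(s^2 - 2*s - 15) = s*(s - 5)*(s + 3)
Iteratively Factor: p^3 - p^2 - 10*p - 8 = (p + 1)*(p^2 - 2*p - 8) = (p - 4)*(p + 1)*(p + 2)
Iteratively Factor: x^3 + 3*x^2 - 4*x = (x)*(x^2 + 3*x - 4) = x*(x + 4)*(x - 1)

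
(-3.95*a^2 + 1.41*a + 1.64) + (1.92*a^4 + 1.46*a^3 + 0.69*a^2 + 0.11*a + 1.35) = 1.92*a^4 + 1.46*a^3 - 3.26*a^2 + 1.52*a + 2.99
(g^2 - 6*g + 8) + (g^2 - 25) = 2*g^2 - 6*g - 17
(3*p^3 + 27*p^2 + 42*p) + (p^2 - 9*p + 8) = 3*p^3 + 28*p^2 + 33*p + 8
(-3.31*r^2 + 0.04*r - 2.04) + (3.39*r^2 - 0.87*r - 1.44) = 0.0800000000000001*r^2 - 0.83*r - 3.48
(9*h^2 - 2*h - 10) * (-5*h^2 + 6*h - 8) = -45*h^4 + 64*h^3 - 34*h^2 - 44*h + 80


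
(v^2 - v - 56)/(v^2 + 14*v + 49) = (v - 8)/(v + 7)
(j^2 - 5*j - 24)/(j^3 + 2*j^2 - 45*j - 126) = (j - 8)/(j^2 - j - 42)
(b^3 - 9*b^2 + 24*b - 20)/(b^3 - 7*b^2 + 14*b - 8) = (b^2 - 7*b + 10)/(b^2 - 5*b + 4)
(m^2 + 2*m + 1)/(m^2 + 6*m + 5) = (m + 1)/(m + 5)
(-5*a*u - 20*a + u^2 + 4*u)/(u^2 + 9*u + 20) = (-5*a + u)/(u + 5)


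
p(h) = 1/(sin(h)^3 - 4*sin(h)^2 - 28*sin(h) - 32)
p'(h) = (-3*sin(h)^2*cos(h) + 8*sin(h)*cos(h) + 28*cos(h))/(sin(h)^3 - 4*sin(h)^2 - 28*sin(h) - 32)^2 = (14 - 3*sin(h))*cos(h)/((sin(h) - 8)^2*(sin(h) + 2)^3)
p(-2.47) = -0.06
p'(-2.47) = -0.06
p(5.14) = -0.09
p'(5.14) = 0.07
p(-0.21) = -0.04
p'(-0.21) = 0.04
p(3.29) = -0.04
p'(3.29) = -0.03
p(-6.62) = -0.04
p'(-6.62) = 0.04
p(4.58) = -0.11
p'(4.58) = -0.03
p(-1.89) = -0.10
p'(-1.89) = -0.06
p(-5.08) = -0.02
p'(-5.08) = 0.00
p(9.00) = -0.02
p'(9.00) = -0.01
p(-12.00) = -0.02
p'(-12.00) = 0.01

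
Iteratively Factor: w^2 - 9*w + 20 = (w - 5)*(w - 4)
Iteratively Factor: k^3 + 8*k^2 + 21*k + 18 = (k + 2)*(k^2 + 6*k + 9) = (k + 2)*(k + 3)*(k + 3)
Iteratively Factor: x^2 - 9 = (x + 3)*(x - 3)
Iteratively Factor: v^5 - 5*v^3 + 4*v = (v + 1)*(v^4 - v^3 - 4*v^2 + 4*v) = (v - 1)*(v + 1)*(v^3 - 4*v) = (v - 1)*(v + 1)*(v + 2)*(v^2 - 2*v) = v*(v - 1)*(v + 1)*(v + 2)*(v - 2)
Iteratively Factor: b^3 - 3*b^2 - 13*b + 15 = (b + 3)*(b^2 - 6*b + 5) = (b - 1)*(b + 3)*(b - 5)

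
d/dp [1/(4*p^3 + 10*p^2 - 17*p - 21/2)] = 4*(-12*p^2 - 20*p + 17)/(8*p^3 + 20*p^2 - 34*p - 21)^2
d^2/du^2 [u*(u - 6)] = 2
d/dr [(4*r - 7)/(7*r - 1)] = 45/(7*r - 1)^2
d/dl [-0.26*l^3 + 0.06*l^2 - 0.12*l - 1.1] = -0.78*l^2 + 0.12*l - 0.12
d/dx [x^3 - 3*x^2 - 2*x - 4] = 3*x^2 - 6*x - 2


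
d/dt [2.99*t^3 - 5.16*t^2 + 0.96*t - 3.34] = 8.97*t^2 - 10.32*t + 0.96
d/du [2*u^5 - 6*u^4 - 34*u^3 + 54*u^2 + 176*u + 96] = 10*u^4 - 24*u^3 - 102*u^2 + 108*u + 176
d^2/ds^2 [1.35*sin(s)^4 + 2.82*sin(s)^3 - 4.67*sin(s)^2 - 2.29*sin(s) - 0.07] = -21.6*sin(s)^4 - 25.38*sin(s)^3 + 34.88*sin(s)^2 + 19.21*sin(s) - 9.34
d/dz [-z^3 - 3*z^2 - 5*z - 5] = -3*z^2 - 6*z - 5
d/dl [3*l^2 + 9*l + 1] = 6*l + 9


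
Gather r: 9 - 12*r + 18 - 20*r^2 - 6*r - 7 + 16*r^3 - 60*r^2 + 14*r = 16*r^3 - 80*r^2 - 4*r + 20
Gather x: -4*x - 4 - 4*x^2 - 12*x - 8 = -4*x^2 - 16*x - 12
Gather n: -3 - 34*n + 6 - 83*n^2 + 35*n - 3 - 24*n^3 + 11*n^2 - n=-24*n^3 - 72*n^2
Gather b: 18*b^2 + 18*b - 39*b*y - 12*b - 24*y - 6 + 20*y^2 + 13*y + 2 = 18*b^2 + b*(6 - 39*y) + 20*y^2 - 11*y - 4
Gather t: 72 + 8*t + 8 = 8*t + 80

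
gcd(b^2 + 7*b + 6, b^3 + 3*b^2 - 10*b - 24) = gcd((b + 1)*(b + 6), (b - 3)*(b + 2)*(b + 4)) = 1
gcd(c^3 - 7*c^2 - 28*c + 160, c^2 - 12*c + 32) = c^2 - 12*c + 32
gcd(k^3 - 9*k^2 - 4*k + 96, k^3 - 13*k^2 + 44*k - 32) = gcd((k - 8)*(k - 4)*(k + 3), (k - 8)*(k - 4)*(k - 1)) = k^2 - 12*k + 32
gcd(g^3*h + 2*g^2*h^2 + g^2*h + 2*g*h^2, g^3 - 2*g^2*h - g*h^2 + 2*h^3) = 1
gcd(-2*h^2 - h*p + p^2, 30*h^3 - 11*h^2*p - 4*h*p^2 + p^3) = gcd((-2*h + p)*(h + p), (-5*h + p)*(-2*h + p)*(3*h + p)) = -2*h + p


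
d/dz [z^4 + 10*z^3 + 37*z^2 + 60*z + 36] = 4*z^3 + 30*z^2 + 74*z + 60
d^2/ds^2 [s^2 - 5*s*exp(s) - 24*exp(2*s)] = -5*s*exp(s) - 96*exp(2*s) - 10*exp(s) + 2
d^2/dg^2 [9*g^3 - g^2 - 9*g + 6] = 54*g - 2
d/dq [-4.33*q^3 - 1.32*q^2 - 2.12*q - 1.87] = -12.99*q^2 - 2.64*q - 2.12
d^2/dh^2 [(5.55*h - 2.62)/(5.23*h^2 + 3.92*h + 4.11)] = ((5.55*h - 2.62)*(10.46*h + 3.92)*(20.92*h + 7.84) - (174.159*h + 16.1068)*(5.23*h^2 + 3.92*h + 4.11))/(5.23*h^2 + 3.92*h + 4.11)^3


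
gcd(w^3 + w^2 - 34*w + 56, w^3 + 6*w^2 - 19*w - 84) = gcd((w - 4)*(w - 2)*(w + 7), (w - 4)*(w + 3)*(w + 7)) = w^2 + 3*w - 28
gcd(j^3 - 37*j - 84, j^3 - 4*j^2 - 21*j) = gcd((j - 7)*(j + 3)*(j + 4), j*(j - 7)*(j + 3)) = j^2 - 4*j - 21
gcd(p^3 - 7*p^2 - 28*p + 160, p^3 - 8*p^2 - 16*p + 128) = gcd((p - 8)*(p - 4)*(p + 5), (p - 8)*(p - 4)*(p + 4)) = p^2 - 12*p + 32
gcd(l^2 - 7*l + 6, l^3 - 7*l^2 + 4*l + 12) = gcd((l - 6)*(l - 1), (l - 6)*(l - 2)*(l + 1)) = l - 6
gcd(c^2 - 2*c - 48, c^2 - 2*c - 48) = c^2 - 2*c - 48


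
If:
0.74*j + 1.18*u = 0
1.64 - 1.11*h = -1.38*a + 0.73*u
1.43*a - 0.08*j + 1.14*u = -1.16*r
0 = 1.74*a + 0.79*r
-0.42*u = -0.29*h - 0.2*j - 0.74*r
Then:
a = 0.20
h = 1.61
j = -0.29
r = -0.45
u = 0.18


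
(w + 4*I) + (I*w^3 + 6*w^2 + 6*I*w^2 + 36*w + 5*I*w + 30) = I*w^3 + 6*w^2 + 6*I*w^2 + 37*w + 5*I*w + 30 + 4*I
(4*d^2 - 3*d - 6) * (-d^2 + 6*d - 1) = -4*d^4 + 27*d^3 - 16*d^2 - 33*d + 6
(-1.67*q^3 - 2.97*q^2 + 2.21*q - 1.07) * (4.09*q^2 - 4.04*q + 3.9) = -6.8303*q^5 - 5.4005*q^4 + 14.5247*q^3 - 24.8877*q^2 + 12.9418*q - 4.173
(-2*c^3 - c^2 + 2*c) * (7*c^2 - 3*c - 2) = -14*c^5 - c^4 + 21*c^3 - 4*c^2 - 4*c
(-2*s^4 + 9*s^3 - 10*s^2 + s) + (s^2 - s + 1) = -2*s^4 + 9*s^3 - 9*s^2 + 1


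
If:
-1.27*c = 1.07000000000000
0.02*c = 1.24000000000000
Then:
No Solution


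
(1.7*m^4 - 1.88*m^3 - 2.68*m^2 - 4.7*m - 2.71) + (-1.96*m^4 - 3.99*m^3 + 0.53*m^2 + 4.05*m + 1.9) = -0.26*m^4 - 5.87*m^3 - 2.15*m^2 - 0.65*m - 0.81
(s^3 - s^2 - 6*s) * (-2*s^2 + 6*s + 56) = -2*s^5 + 8*s^4 + 62*s^3 - 92*s^2 - 336*s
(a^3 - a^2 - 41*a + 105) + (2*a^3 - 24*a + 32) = 3*a^3 - a^2 - 65*a + 137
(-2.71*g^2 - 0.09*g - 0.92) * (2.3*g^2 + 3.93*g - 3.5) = -6.233*g^4 - 10.8573*g^3 + 7.0153*g^2 - 3.3006*g + 3.22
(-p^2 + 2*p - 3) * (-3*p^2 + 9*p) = 3*p^4 - 15*p^3 + 27*p^2 - 27*p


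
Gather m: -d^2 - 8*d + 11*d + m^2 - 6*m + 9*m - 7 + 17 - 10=-d^2 + 3*d + m^2 + 3*m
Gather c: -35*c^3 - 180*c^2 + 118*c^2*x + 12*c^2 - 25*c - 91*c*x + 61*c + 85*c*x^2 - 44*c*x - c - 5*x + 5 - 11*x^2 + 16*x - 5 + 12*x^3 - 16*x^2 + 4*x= -35*c^3 + c^2*(118*x - 168) + c*(85*x^2 - 135*x + 35) + 12*x^3 - 27*x^2 + 15*x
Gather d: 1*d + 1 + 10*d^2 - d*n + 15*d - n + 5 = 10*d^2 + d*(16 - n) - n + 6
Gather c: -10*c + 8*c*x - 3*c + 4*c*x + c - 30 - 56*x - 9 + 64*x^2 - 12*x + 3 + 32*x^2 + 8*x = c*(12*x - 12) + 96*x^2 - 60*x - 36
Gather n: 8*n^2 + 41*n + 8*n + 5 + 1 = 8*n^2 + 49*n + 6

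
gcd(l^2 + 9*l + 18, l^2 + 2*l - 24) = l + 6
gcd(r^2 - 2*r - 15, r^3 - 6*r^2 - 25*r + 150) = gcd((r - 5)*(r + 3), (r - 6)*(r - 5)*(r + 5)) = r - 5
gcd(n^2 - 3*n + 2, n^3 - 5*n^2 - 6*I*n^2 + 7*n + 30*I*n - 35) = 1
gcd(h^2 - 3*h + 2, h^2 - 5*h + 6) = h - 2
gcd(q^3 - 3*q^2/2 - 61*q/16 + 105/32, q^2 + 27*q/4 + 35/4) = q + 7/4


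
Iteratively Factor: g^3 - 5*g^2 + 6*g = (g)*(g^2 - 5*g + 6) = g*(g - 3)*(g - 2)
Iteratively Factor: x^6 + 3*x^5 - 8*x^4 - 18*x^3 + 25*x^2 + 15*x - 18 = (x + 1)*(x^5 + 2*x^4 - 10*x^3 - 8*x^2 + 33*x - 18) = (x - 1)*(x + 1)*(x^4 + 3*x^3 - 7*x^2 - 15*x + 18) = (x - 1)*(x + 1)*(x + 3)*(x^3 - 7*x + 6) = (x - 2)*(x - 1)*(x + 1)*(x + 3)*(x^2 + 2*x - 3) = (x - 2)*(x - 1)^2*(x + 1)*(x + 3)*(x + 3)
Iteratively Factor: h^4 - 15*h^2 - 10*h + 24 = (h + 3)*(h^3 - 3*h^2 - 6*h + 8) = (h - 4)*(h + 3)*(h^2 + h - 2) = (h - 4)*(h - 1)*(h + 3)*(h + 2)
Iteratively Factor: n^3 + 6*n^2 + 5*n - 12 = (n - 1)*(n^2 + 7*n + 12) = (n - 1)*(n + 3)*(n + 4)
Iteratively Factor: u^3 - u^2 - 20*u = (u + 4)*(u^2 - 5*u) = u*(u + 4)*(u - 5)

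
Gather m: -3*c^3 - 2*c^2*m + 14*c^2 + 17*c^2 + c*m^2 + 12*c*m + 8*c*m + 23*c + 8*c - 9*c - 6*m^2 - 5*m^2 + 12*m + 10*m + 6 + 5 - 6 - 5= -3*c^3 + 31*c^2 + 22*c + m^2*(c - 11) + m*(-2*c^2 + 20*c + 22)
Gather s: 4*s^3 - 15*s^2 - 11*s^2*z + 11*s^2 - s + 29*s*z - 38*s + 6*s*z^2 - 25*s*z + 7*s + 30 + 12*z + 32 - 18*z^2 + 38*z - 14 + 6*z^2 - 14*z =4*s^3 + s^2*(-11*z - 4) + s*(6*z^2 + 4*z - 32) - 12*z^2 + 36*z + 48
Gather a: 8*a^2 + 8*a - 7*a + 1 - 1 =8*a^2 + a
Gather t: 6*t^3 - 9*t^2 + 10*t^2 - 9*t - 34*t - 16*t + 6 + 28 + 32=6*t^3 + t^2 - 59*t + 66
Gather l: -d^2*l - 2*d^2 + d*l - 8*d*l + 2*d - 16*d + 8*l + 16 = -2*d^2 - 14*d + l*(-d^2 - 7*d + 8) + 16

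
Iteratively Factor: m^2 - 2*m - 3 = (m - 3)*(m + 1)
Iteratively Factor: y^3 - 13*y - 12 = (y + 3)*(y^2 - 3*y - 4) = (y + 1)*(y + 3)*(y - 4)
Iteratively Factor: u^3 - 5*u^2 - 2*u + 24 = (u - 4)*(u^2 - u - 6) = (u - 4)*(u - 3)*(u + 2)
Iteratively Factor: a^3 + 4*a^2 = (a + 4)*(a^2) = a*(a + 4)*(a)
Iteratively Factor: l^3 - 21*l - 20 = (l + 1)*(l^2 - l - 20) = (l + 1)*(l + 4)*(l - 5)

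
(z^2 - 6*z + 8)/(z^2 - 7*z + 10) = (z - 4)/(z - 5)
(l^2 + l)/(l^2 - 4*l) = (l + 1)/(l - 4)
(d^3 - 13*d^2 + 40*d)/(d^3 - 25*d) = (d - 8)/(d + 5)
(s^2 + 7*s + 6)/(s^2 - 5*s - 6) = (s + 6)/(s - 6)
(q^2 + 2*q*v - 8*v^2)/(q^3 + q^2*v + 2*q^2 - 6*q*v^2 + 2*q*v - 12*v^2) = (q + 4*v)/(q^2 + 3*q*v + 2*q + 6*v)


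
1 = 1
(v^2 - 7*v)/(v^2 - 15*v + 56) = v/(v - 8)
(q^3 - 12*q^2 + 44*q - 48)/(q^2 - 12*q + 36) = (q^2 - 6*q + 8)/(q - 6)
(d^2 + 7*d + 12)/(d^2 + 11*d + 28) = (d + 3)/(d + 7)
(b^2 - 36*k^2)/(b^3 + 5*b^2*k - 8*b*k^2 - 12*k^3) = (b - 6*k)/(b^2 - b*k - 2*k^2)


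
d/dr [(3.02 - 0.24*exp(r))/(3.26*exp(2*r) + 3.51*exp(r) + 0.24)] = (0.7824*exp(2*r) - 19.6904*exp(r) - 10.6578)*exp(r)/(10.6276*exp(4*r) + 22.8852*exp(3*r) + 13.8849*exp(2*r) + 1.6848*exp(r) + 0.0576)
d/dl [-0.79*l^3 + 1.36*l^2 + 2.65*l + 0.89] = -2.37*l^2 + 2.72*l + 2.65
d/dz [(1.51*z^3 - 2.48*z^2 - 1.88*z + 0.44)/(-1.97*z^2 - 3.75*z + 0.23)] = (-2.9747*z^4 - 11.325*z^3 + 6.6383*z^2 + 0.5928*z + 1.2176)/(3.8809*z^4 + 14.775*z^3 + 13.1563*z^2 - 1.725*z + 0.0529)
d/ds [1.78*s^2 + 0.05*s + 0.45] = 3.56*s + 0.05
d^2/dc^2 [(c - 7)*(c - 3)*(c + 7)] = 6*c - 6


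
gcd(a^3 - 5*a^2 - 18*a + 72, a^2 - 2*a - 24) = a^2 - 2*a - 24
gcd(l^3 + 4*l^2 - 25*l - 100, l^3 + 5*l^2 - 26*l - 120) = l^2 - l - 20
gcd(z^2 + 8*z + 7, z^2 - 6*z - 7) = z + 1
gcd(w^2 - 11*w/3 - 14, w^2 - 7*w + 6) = w - 6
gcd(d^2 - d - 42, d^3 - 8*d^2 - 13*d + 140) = d - 7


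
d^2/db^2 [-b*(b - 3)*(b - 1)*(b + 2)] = -12*b^2 + 12*b + 10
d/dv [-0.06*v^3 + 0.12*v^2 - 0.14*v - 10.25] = -0.18*v^2 + 0.24*v - 0.14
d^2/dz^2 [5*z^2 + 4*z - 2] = 10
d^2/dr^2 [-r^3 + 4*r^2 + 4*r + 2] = 8 - 6*r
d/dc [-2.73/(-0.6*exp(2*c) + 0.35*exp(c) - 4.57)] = (0.9555 - 3.276*exp(c))*exp(c)/(0.6*exp(2*c) - 0.35*exp(c) + 4.57)^2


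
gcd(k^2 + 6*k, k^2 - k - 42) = k + 6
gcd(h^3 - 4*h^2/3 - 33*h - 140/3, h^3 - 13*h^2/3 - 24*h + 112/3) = h^2 - 3*h - 28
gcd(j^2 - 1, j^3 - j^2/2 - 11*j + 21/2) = j - 1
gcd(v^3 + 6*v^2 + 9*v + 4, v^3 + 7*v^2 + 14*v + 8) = v^2 + 5*v + 4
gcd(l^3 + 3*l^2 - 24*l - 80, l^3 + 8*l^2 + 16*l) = l^2 + 8*l + 16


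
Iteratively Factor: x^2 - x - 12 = (x - 4)*(x + 3)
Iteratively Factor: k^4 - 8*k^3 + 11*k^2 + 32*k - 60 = (k - 3)*(k^3 - 5*k^2 - 4*k + 20) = (k - 3)*(k - 2)*(k^2 - 3*k - 10) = (k - 5)*(k - 3)*(k - 2)*(k + 2)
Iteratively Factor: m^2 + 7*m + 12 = (m + 4)*(m + 3)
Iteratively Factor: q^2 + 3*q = (q)*(q + 3)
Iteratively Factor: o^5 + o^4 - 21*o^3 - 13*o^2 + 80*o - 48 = (o + 3)*(o^4 - 2*o^3 - 15*o^2 + 32*o - 16) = (o + 3)*(o + 4)*(o^3 - 6*o^2 + 9*o - 4) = (o - 1)*(o + 3)*(o + 4)*(o^2 - 5*o + 4) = (o - 4)*(o - 1)*(o + 3)*(o + 4)*(o - 1)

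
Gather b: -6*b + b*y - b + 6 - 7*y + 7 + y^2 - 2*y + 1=b*(y - 7) + y^2 - 9*y + 14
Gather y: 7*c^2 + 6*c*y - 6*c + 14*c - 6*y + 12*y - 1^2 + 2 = 7*c^2 + 8*c + y*(6*c + 6) + 1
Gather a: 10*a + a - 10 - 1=11*a - 11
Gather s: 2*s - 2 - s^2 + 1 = -s^2 + 2*s - 1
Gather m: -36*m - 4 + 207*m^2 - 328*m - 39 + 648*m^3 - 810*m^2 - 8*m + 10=648*m^3 - 603*m^2 - 372*m - 33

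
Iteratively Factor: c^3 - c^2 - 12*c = (c)*(c^2 - c - 12) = c*(c - 4)*(c + 3)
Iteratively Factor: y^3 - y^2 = (y)*(y^2 - y) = y*(y - 1)*(y)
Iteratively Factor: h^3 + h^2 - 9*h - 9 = (h + 1)*(h^2 - 9) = (h + 1)*(h + 3)*(h - 3)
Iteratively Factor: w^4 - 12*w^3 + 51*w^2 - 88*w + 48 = (w - 4)*(w^3 - 8*w^2 + 19*w - 12) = (w - 4)^2*(w^2 - 4*w + 3) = (w - 4)^2*(w - 3)*(w - 1)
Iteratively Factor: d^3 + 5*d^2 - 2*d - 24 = (d - 2)*(d^2 + 7*d + 12) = (d - 2)*(d + 3)*(d + 4)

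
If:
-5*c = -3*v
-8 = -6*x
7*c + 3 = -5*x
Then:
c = -29/21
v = -145/63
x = 4/3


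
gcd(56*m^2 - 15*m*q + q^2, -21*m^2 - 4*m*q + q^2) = -7*m + q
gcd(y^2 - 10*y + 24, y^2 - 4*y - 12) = y - 6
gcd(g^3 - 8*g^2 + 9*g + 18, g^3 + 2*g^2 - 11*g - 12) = g^2 - 2*g - 3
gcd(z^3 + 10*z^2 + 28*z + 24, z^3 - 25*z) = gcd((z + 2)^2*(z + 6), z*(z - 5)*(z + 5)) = 1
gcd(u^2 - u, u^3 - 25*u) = u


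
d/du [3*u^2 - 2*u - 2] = 6*u - 2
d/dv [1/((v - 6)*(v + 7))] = (-2*v - 1)/(v^4 + 2*v^3 - 83*v^2 - 84*v + 1764)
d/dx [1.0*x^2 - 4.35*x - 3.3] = 2.0*x - 4.35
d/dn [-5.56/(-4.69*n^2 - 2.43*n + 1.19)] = (-52.1528*n - 13.5108)/(4.69*n^2 + 2.43*n - 1.19)^2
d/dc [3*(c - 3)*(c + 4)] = 6*c + 3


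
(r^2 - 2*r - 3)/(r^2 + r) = (r - 3)/r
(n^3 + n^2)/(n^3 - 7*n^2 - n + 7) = n^2/(n^2 - 8*n + 7)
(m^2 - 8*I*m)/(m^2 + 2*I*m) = (m - 8*I)/(m + 2*I)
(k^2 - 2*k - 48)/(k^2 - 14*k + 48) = (k + 6)/(k - 6)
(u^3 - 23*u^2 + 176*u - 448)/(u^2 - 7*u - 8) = (u^2 - 15*u + 56)/(u + 1)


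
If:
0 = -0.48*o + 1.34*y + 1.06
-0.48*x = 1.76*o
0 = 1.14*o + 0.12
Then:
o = -0.11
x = 0.39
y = -0.83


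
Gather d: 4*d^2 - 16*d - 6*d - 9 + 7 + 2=4*d^2 - 22*d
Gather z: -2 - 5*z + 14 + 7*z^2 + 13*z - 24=7*z^2 + 8*z - 12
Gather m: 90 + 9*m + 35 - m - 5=8*m + 120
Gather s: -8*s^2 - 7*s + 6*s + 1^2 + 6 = -8*s^2 - s + 7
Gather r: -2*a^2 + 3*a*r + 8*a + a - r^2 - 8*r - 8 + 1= -2*a^2 + 9*a - r^2 + r*(3*a - 8) - 7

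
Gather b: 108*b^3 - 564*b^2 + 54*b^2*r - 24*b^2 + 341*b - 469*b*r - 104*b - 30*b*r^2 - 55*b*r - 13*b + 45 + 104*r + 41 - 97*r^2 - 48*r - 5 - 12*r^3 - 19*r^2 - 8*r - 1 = 108*b^3 + b^2*(54*r - 588) + b*(-30*r^2 - 524*r + 224) - 12*r^3 - 116*r^2 + 48*r + 80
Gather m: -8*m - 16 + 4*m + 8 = -4*m - 8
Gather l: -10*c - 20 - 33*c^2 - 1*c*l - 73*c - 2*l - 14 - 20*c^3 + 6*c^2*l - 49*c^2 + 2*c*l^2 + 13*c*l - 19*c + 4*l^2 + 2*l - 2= -20*c^3 - 82*c^2 - 102*c + l^2*(2*c + 4) + l*(6*c^2 + 12*c) - 36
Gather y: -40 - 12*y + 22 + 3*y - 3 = -9*y - 21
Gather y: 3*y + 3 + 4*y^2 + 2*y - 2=4*y^2 + 5*y + 1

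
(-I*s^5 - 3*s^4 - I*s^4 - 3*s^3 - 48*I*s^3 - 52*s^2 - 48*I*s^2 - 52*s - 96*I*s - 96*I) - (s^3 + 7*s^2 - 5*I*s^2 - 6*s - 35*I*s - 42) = -I*s^5 - 3*s^4 - I*s^4 - 4*s^3 - 48*I*s^3 - 59*s^2 - 43*I*s^2 - 46*s - 61*I*s + 42 - 96*I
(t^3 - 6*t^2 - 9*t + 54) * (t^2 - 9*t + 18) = t^5 - 15*t^4 + 63*t^3 + 27*t^2 - 648*t + 972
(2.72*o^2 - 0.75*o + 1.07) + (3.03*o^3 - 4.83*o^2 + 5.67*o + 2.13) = 3.03*o^3 - 2.11*o^2 + 4.92*o + 3.2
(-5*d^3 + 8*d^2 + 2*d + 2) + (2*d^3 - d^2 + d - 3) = -3*d^3 + 7*d^2 + 3*d - 1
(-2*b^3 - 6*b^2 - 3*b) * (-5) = 10*b^3 + 30*b^2 + 15*b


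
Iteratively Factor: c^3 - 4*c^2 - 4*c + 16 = (c - 2)*(c^2 - 2*c - 8) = (c - 4)*(c - 2)*(c + 2)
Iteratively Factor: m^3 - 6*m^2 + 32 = (m - 4)*(m^2 - 2*m - 8) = (m - 4)*(m + 2)*(m - 4)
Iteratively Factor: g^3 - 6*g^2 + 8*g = (g - 4)*(g^2 - 2*g) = g*(g - 4)*(g - 2)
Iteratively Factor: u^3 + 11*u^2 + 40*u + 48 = (u + 3)*(u^2 + 8*u + 16) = (u + 3)*(u + 4)*(u + 4)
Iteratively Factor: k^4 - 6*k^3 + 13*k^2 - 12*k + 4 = (k - 1)*(k^3 - 5*k^2 + 8*k - 4) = (k - 2)*(k - 1)*(k^2 - 3*k + 2) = (k - 2)^2*(k - 1)*(k - 1)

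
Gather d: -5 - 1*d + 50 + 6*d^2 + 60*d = 6*d^2 + 59*d + 45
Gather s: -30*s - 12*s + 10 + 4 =14 - 42*s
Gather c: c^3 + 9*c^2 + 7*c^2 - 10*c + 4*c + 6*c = c^3 + 16*c^2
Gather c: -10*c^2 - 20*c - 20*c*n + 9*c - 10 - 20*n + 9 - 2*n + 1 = -10*c^2 + c*(-20*n - 11) - 22*n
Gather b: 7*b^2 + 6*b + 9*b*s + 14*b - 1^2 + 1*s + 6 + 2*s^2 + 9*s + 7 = 7*b^2 + b*(9*s + 20) + 2*s^2 + 10*s + 12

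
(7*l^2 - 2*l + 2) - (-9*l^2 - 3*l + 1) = 16*l^2 + l + 1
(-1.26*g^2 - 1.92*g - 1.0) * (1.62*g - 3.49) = -2.0412*g^3 + 1.287*g^2 + 5.0808*g + 3.49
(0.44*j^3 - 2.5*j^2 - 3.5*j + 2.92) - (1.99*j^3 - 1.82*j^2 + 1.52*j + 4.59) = -1.55*j^3 - 0.68*j^2 - 5.02*j - 1.67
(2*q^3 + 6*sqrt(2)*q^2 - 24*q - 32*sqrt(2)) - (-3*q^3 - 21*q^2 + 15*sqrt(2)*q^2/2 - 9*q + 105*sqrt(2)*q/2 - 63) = 5*q^3 - 3*sqrt(2)*q^2/2 + 21*q^2 - 105*sqrt(2)*q/2 - 15*q - 32*sqrt(2) + 63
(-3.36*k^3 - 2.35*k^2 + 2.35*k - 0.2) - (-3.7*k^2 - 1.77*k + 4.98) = -3.36*k^3 + 1.35*k^2 + 4.12*k - 5.18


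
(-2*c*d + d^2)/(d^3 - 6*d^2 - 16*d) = (2*c - d)/(-d^2 + 6*d + 16)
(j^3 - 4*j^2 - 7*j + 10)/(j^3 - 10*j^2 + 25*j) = (j^2 + j - 2)/(j*(j - 5))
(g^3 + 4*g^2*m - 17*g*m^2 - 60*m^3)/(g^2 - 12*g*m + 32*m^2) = (g^2 + 8*g*m + 15*m^2)/(g - 8*m)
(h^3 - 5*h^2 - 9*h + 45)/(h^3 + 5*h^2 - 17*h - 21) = (h^2 - 2*h - 15)/(h^2 + 8*h + 7)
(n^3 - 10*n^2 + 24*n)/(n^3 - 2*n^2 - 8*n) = (n - 6)/(n + 2)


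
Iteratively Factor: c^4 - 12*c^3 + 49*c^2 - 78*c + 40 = (c - 4)*(c^3 - 8*c^2 + 17*c - 10) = (c - 5)*(c - 4)*(c^2 - 3*c + 2) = (c - 5)*(c - 4)*(c - 1)*(c - 2)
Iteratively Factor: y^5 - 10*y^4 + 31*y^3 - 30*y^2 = (y)*(y^4 - 10*y^3 + 31*y^2 - 30*y) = y*(y - 5)*(y^3 - 5*y^2 + 6*y) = y*(y - 5)*(y - 2)*(y^2 - 3*y) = y^2*(y - 5)*(y - 2)*(y - 3)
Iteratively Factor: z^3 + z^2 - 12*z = (z)*(z^2 + z - 12) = z*(z - 3)*(z + 4)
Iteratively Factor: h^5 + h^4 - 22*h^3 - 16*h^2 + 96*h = (h - 2)*(h^4 + 3*h^3 - 16*h^2 - 48*h) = (h - 2)*(h + 3)*(h^3 - 16*h) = (h - 4)*(h - 2)*(h + 3)*(h^2 + 4*h) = (h - 4)*(h - 2)*(h + 3)*(h + 4)*(h)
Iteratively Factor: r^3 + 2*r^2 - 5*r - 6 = (r - 2)*(r^2 + 4*r + 3) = (r - 2)*(r + 3)*(r + 1)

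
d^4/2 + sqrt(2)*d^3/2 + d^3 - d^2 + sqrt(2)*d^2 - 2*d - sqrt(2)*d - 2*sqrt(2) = (d/2 + sqrt(2)/2)*(d + 2)*(d - sqrt(2))*(d + sqrt(2))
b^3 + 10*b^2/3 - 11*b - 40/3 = (b - 8/3)*(b + 1)*(b + 5)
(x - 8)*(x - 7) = x^2 - 15*x + 56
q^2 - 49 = (q - 7)*(q + 7)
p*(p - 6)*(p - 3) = p^3 - 9*p^2 + 18*p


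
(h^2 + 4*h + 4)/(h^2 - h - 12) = (h^2 + 4*h + 4)/(h^2 - h - 12)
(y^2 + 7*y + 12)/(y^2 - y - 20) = (y + 3)/(y - 5)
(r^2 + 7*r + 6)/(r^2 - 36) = (r + 1)/(r - 6)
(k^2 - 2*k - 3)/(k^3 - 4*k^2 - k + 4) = (k - 3)/(k^2 - 5*k + 4)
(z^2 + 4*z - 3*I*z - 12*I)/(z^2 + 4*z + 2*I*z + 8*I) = (z - 3*I)/(z + 2*I)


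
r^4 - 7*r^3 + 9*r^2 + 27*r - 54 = (r - 3)^3*(r + 2)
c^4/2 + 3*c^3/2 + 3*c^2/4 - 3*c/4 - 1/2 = (c/2 + 1)*(c + 1)*(c - sqrt(2)/2)*(c + sqrt(2)/2)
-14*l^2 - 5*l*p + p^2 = (-7*l + p)*(2*l + p)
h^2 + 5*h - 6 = (h - 1)*(h + 6)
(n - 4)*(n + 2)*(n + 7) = n^3 + 5*n^2 - 22*n - 56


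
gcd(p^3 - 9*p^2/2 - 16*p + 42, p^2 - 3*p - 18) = p - 6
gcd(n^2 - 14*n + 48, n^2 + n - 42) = n - 6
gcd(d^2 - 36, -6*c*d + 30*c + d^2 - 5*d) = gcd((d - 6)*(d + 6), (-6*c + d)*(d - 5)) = 1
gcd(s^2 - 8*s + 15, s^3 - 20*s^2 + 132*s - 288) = 1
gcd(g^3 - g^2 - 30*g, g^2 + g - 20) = g + 5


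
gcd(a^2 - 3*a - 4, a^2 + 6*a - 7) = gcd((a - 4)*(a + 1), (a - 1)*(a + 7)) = 1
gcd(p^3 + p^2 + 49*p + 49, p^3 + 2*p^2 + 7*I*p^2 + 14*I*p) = p + 7*I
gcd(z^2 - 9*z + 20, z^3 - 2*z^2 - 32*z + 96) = z - 4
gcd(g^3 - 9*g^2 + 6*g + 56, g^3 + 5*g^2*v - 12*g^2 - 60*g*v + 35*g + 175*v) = g - 7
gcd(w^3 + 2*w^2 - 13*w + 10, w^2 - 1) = w - 1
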